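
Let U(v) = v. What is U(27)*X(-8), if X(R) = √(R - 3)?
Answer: 27*I*√11 ≈ 89.549*I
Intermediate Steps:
X(R) = √(-3 + R)
U(27)*X(-8) = 27*√(-3 - 8) = 27*√(-11) = 27*(I*√11) = 27*I*√11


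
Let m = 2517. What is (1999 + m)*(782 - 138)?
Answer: 2908304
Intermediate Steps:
(1999 + m)*(782 - 138) = (1999 + 2517)*(782 - 138) = 4516*644 = 2908304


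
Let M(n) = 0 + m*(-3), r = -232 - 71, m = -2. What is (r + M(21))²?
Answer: 88209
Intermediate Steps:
r = -303
M(n) = 6 (M(n) = 0 - 2*(-3) = 0 + 6 = 6)
(r + M(21))² = (-303 + 6)² = (-297)² = 88209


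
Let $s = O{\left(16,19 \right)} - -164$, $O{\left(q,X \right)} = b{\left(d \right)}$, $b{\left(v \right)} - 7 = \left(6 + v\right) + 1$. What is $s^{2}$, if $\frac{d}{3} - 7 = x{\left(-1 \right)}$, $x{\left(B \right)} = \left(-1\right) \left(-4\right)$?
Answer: $44521$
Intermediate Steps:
$x{\left(B \right)} = 4$
$d = 33$ ($d = 21 + 3 \cdot 4 = 21 + 12 = 33$)
$b{\left(v \right)} = 14 + v$ ($b{\left(v \right)} = 7 + \left(\left(6 + v\right) + 1\right) = 7 + \left(7 + v\right) = 14 + v$)
$O{\left(q,X \right)} = 47$ ($O{\left(q,X \right)} = 14 + 33 = 47$)
$s = 211$ ($s = 47 - -164 = 47 + 164 = 211$)
$s^{2} = 211^{2} = 44521$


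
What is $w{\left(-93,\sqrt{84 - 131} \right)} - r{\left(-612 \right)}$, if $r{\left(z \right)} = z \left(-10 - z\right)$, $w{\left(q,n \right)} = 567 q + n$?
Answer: $315693 + i \sqrt{47} \approx 3.1569 \cdot 10^{5} + 6.8557 i$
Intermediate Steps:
$w{\left(q,n \right)} = n + 567 q$
$w{\left(-93,\sqrt{84 - 131} \right)} - r{\left(-612 \right)} = \left(\sqrt{84 - 131} + 567 \left(-93\right)\right) - \left(-1\right) \left(-612\right) \left(10 - 612\right) = \left(\sqrt{-47} - 52731\right) - \left(-1\right) \left(-612\right) \left(-602\right) = \left(i \sqrt{47} - 52731\right) - -368424 = \left(-52731 + i \sqrt{47}\right) + 368424 = 315693 + i \sqrt{47}$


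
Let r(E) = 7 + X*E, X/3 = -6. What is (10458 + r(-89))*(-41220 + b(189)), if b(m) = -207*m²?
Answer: -89723780289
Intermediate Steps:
X = -18 (X = 3*(-6) = -18)
r(E) = 7 - 18*E
(10458 + r(-89))*(-41220 + b(189)) = (10458 + (7 - 18*(-89)))*(-41220 - 207*189²) = (10458 + (7 + 1602))*(-41220 - 207*35721) = (10458 + 1609)*(-41220 - 7394247) = 12067*(-7435467) = -89723780289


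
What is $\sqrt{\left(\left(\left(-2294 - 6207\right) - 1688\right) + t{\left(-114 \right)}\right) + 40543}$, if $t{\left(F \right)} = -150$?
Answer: $6 \sqrt{839} \approx 173.79$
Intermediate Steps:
$\sqrt{\left(\left(\left(-2294 - 6207\right) - 1688\right) + t{\left(-114 \right)}\right) + 40543} = \sqrt{\left(\left(\left(-2294 - 6207\right) - 1688\right) - 150\right) + 40543} = \sqrt{\left(\left(-8501 - 1688\right) - 150\right) + 40543} = \sqrt{\left(-10189 - 150\right) + 40543} = \sqrt{-10339 + 40543} = \sqrt{30204} = 6 \sqrt{839}$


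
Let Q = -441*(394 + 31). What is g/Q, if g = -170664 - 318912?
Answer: 163192/62475 ≈ 2.6121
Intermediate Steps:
Q = -187425 (Q = -441*425 = -187425)
g = -489576
g/Q = -489576/(-187425) = -489576*(-1/187425) = 163192/62475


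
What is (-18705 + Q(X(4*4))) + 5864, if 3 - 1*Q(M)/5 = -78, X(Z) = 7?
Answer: -12436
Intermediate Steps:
Q(M) = 405 (Q(M) = 15 - 5*(-78) = 15 + 390 = 405)
(-18705 + Q(X(4*4))) + 5864 = (-18705 + 405) + 5864 = -18300 + 5864 = -12436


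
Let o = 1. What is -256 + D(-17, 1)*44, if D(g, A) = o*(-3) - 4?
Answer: -564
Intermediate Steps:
D(g, A) = -7 (D(g, A) = 1*(-3) - 4 = -3 - 4 = -7)
-256 + D(-17, 1)*44 = -256 - 7*44 = -256 - 308 = -564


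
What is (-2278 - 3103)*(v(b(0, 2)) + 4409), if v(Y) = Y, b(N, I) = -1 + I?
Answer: -23730210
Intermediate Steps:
(-2278 - 3103)*(v(b(0, 2)) + 4409) = (-2278 - 3103)*((-1 + 2) + 4409) = -5381*(1 + 4409) = -5381*4410 = -23730210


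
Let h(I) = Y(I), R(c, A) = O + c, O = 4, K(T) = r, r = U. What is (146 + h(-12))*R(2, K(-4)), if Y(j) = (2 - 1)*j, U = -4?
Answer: 804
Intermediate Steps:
r = -4
K(T) = -4
Y(j) = j (Y(j) = 1*j = j)
R(c, A) = 4 + c
h(I) = I
(146 + h(-12))*R(2, K(-4)) = (146 - 12)*(4 + 2) = 134*6 = 804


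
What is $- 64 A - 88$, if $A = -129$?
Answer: $8168$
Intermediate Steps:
$- 64 A - 88 = \left(-64\right) \left(-129\right) - 88 = 8256 - 88 = 8168$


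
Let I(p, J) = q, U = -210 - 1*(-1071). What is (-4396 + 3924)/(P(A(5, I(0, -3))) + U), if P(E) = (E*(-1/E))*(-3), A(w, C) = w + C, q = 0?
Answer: -59/108 ≈ -0.54630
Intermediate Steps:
U = 861 (U = -210 + 1071 = 861)
I(p, J) = 0
A(w, C) = C + w
P(E) = 3 (P(E) = -1*(-3) = 3)
(-4396 + 3924)/(P(A(5, I(0, -3))) + U) = (-4396 + 3924)/(3 + 861) = -472/864 = -472*1/864 = -59/108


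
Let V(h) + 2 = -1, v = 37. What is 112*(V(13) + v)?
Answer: 3808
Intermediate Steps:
V(h) = -3 (V(h) = -2 - 1 = -3)
112*(V(13) + v) = 112*(-3 + 37) = 112*34 = 3808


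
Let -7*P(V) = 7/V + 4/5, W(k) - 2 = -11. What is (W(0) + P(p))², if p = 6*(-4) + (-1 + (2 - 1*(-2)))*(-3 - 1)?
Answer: 131079601/1587600 ≈ 82.565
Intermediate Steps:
W(k) = -9 (W(k) = 2 - 11 = -9)
p = -36 (p = -24 + (-1 + (2 + 2))*(-4) = -24 + (-1 + 4)*(-4) = -24 + 3*(-4) = -24 - 12 = -36)
P(V) = -4/35 - 1/V (P(V) = -(7/V + 4/5)/7 = -(7/V + 4*(⅕))/7 = -(7/V + ⅘)/7 = -(⅘ + 7/V)/7 = -4/35 - 1/V)
(W(0) + P(p))² = (-9 + (-4/35 - 1/(-36)))² = (-9 + (-4/35 - 1*(-1/36)))² = (-9 + (-4/35 + 1/36))² = (-9 - 109/1260)² = (-11449/1260)² = 131079601/1587600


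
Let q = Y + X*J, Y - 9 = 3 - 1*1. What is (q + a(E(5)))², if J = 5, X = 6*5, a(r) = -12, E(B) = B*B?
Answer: 22201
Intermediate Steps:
Y = 11 (Y = 9 + (3 - 1*1) = 9 + (3 - 1) = 9 + 2 = 11)
E(B) = B²
X = 30
q = 161 (q = 11 + 30*5 = 11 + 150 = 161)
(q + a(E(5)))² = (161 - 12)² = 149² = 22201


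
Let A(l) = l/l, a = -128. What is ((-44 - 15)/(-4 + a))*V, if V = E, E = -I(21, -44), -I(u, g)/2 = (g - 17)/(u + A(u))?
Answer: -3599/1452 ≈ -2.4786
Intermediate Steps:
A(l) = 1
I(u, g) = -2*(-17 + g)/(1 + u) (I(u, g) = -2*(g - 17)/(u + 1) = -2*(-17 + g)/(1 + u))
E = -61/11 (E = -2*(17 - 1*(-44))/(1 + 21) = -2*(17 + 44)/22 = -2*61/22 = -1*61/11 = -61/11 ≈ -5.5455)
V = -61/11 ≈ -5.5455
((-44 - 15)/(-4 + a))*V = ((-44 - 15)/(-4 - 128))*(-61/11) = -59/(-132)*(-61/11) = -59*(-1/132)*(-61/11) = (59/132)*(-61/11) = -3599/1452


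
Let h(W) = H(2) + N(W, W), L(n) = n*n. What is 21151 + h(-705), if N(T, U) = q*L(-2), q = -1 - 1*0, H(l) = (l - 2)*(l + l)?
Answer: 21147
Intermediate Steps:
L(n) = n**2
H(l) = 2*l*(-2 + l) (H(l) = (-2 + l)*(2*l) = 2*l*(-2 + l))
q = -1 (q = -1 + 0 = -1)
N(T, U) = -4 (N(T, U) = -1*(-2)**2 = -1*4 = -4)
h(W) = -4 (h(W) = 2*2*(-2 + 2) - 4 = 2*2*0 - 4 = 0 - 4 = -4)
21151 + h(-705) = 21151 - 4 = 21147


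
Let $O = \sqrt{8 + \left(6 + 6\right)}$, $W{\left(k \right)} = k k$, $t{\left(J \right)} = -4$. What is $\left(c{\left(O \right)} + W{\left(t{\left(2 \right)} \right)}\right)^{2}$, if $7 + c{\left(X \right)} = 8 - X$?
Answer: $309 - 68 \sqrt{5} \approx 156.95$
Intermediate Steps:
$W{\left(k \right)} = k^{2}$
$O = 2 \sqrt{5}$ ($O = \sqrt{8 + 12} = \sqrt{20} = 2 \sqrt{5} \approx 4.4721$)
$c{\left(X \right)} = 1 - X$ ($c{\left(X \right)} = -7 - \left(-8 + X\right) = 1 - X$)
$\left(c{\left(O \right)} + W{\left(t{\left(2 \right)} \right)}\right)^{2} = \left(\left(1 - 2 \sqrt{5}\right) + \left(-4\right)^{2}\right)^{2} = \left(\left(1 - 2 \sqrt{5}\right) + 16\right)^{2} = \left(17 - 2 \sqrt{5}\right)^{2}$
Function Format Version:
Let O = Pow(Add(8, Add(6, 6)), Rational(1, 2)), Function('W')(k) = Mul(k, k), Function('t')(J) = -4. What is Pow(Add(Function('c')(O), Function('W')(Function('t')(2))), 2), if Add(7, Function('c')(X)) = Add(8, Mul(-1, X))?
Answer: Add(309, Mul(-68, Pow(5, Rational(1, 2)))) ≈ 156.95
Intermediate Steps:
Function('W')(k) = Pow(k, 2)
O = Mul(2, Pow(5, Rational(1, 2))) (O = Pow(Add(8, 12), Rational(1, 2)) = Pow(20, Rational(1, 2)) = Mul(2, Pow(5, Rational(1, 2))) ≈ 4.4721)
Function('c')(X) = Add(1, Mul(-1, X)) (Function('c')(X) = Add(-7, Add(8, Mul(-1, X))) = Add(1, Mul(-1, X)))
Pow(Add(Function('c')(O), Function('W')(Function('t')(2))), 2) = Pow(Add(Add(1, Mul(-1, Mul(2, Pow(5, Rational(1, 2))))), Pow(-4, 2)), 2) = Pow(Add(Add(1, Mul(-2, Pow(5, Rational(1, 2)))), 16), 2) = Pow(Add(17, Mul(-2, Pow(5, Rational(1, 2)))), 2)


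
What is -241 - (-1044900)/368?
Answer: 239053/92 ≈ 2598.4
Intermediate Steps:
-241 - (-1044900)/368 = -241 - 810*(-645/184) = -241 + 261225/92 = 239053/92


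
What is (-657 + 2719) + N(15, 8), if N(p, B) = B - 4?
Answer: 2066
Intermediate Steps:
N(p, B) = -4 + B
(-657 + 2719) + N(15, 8) = (-657 + 2719) + (-4 + 8) = 2062 + 4 = 2066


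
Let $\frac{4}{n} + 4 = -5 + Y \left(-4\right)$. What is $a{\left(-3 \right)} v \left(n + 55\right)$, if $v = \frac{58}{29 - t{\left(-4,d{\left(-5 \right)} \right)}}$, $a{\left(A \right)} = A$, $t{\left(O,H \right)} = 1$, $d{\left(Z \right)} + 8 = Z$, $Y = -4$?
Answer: $- \frac{33843}{98} \approx -345.34$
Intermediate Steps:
$d{\left(Z \right)} = -8 + Z$
$v = \frac{29}{14}$ ($v = \frac{58}{29 - 1} = \frac{58}{28} = 58 \cdot \frac{1}{28} = \frac{29}{14} \approx 2.0714$)
$n = \frac{4}{7}$ ($n = \frac{4}{-4 - -11} = \frac{4}{-4 + \left(-5 + 16\right)} = \frac{4}{-4 + 11} = \frac{4}{7} \approx 0.57143$)
$a{\left(-3 \right)} v \left(n + 55\right) = - 3 \frac{29 \left(\frac{4}{7} + 55\right)}{14} = - 3 \cdot \frac{29}{14} \cdot \frac{389}{7} = \left(-3\right) \frac{11281}{98} = - \frac{33843}{98}$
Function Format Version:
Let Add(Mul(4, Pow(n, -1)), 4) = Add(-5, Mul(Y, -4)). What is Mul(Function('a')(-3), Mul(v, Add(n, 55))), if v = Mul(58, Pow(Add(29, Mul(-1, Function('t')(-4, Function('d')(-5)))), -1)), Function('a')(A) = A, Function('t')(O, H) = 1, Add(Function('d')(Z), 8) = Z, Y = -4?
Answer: Rational(-33843, 98) ≈ -345.34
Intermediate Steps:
Function('d')(Z) = Add(-8, Z)
v = Rational(29, 14) (v = Mul(58, Pow(Add(29, Mul(-1, 1)), -1)) = Mul(58, Pow(Add(29, -1), -1)) = Mul(58, Pow(28, -1)) = Mul(58, Rational(1, 28)) = Rational(29, 14) ≈ 2.0714)
n = Rational(4, 7) (n = Mul(4, Pow(Add(-4, Add(-5, Mul(-4, -4))), -1)) = Mul(4, Pow(Add(-4, Add(-5, 16)), -1)) = Mul(4, Pow(Add(-4, 11), -1)) = Mul(4, Pow(7, -1)) = Mul(4, Rational(1, 7)) = Rational(4, 7) ≈ 0.57143)
Mul(Function('a')(-3), Mul(v, Add(n, 55))) = Mul(-3, Mul(Rational(29, 14), Add(Rational(4, 7), 55))) = Mul(-3, Mul(Rational(29, 14), Rational(389, 7))) = Mul(-3, Rational(11281, 98)) = Rational(-33843, 98)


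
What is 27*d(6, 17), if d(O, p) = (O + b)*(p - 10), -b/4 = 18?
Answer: -12474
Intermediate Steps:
b = -72 (b = -4*18 = -72)
d(O, p) = (-72 + O)*(-10 + p) (d(O, p) = (O - 72)*(p - 10) = (-72 + O)*(-10 + p))
27*d(6, 17) = 27*(720 - 72*17 - 10*6 + 6*17) = 27*(720 - 1224 - 60 + 102) = 27*(-462) = -12474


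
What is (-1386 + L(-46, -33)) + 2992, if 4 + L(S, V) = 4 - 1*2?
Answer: 1604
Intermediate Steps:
L(S, V) = -2 (L(S, V) = -4 + (4 - 1*2) = -4 + (4 - 2) = -4 + 2 = -2)
(-1386 + L(-46, -33)) + 2992 = (-1386 - 2) + 2992 = -1388 + 2992 = 1604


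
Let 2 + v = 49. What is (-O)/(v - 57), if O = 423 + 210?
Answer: 633/10 ≈ 63.300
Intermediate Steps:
v = 47 (v = -2 + 49 = 47)
O = 633
(-O)/(v - 57) = (-1*633)/(47 - 57) = -633/(-10) = -633*(-1/10) = 633/10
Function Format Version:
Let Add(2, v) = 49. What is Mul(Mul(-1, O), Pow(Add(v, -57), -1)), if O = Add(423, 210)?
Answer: Rational(633, 10) ≈ 63.300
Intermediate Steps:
v = 47 (v = Add(-2, 49) = 47)
O = 633
Mul(Mul(-1, O), Pow(Add(v, -57), -1)) = Mul(Mul(-1, 633), Pow(Add(47, -57), -1)) = Mul(-633, Pow(-10, -1)) = Mul(-633, Rational(-1, 10)) = Rational(633, 10)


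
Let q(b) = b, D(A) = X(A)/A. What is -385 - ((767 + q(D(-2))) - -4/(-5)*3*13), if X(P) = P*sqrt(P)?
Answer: -5604/5 - I*sqrt(2) ≈ -1120.8 - 1.4142*I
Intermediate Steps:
X(P) = P**(3/2)
D(A) = sqrt(A) (D(A) = A**(3/2)/A = sqrt(A))
-385 - ((767 + q(D(-2))) - -4/(-5)*3*13) = -385 - ((767 + sqrt(-2)) - -4/(-5)*3*13) = -385 - ((767 + I*sqrt(2)) - -4*(-1/5)*3*13) = -385 - ((767 + I*sqrt(2)) - (4/5)*3*13) = -385 - ((767 + I*sqrt(2)) - 12*13/5) = -385 - ((767 + I*sqrt(2)) - 1*156/5) = -385 - ((767 + I*sqrt(2)) - 156/5) = -385 - (3679/5 + I*sqrt(2)) = -385 + (-3679/5 - I*sqrt(2)) = -5604/5 - I*sqrt(2)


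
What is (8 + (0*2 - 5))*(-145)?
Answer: -435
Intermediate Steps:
(8 + (0*2 - 5))*(-145) = (8 + (0 - 5))*(-145) = (8 - 5)*(-145) = 3*(-145) = -435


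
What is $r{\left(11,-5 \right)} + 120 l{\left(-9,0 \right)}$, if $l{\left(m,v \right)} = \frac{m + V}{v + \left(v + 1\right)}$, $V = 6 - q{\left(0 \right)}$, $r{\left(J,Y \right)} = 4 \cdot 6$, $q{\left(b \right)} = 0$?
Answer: $-336$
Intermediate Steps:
$r{\left(J,Y \right)} = 24$
$V = 6$ ($V = 6 - 0 = 6 + 0 = 6$)
$l{\left(m,v \right)} = \frac{6 + m}{1 + 2 v}$ ($l{\left(m,v \right)} = \frac{m + 6}{v + \left(v + 1\right)} = \frac{6 + m}{v + \left(1 + v\right)} = \frac{6 + m}{1 + 2 v}$)
$r{\left(11,-5 \right)} + 120 l{\left(-9,0 \right)} = 24 + 120 \frac{6 - 9}{1 + 2 \cdot 0} = 24 + 120 \frac{1}{1 + 0} \left(-3\right) = 24 + 120 \cdot 1^{-1} \left(-3\right) = 24 + 120 \cdot 1 \left(-3\right) = 24 + 120 \left(-3\right) = 24 - 360 = -336$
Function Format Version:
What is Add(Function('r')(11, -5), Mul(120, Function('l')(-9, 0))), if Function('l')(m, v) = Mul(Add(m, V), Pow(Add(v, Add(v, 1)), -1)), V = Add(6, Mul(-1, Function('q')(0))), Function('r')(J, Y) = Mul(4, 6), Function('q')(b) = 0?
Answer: -336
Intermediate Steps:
Function('r')(J, Y) = 24
V = 6 (V = Add(6, Mul(-1, 0)) = Add(6, 0) = 6)
Function('l')(m, v) = Mul(Pow(Add(1, Mul(2, v)), -1), Add(6, m)) (Function('l')(m, v) = Mul(Add(m, 6), Pow(Add(v, Add(v, 1)), -1)) = Mul(Add(6, m), Pow(Add(v, Add(1, v)), -1)) = Mul(Add(6, m), Pow(Add(1, Mul(2, v)), -1)) = Mul(Pow(Add(1, Mul(2, v)), -1), Add(6, m)))
Add(Function('r')(11, -5), Mul(120, Function('l')(-9, 0))) = Add(24, Mul(120, Mul(Pow(Add(1, Mul(2, 0)), -1), Add(6, -9)))) = Add(24, Mul(120, Mul(Pow(Add(1, 0), -1), -3))) = Add(24, Mul(120, Mul(Pow(1, -1), -3))) = Add(24, Mul(120, Mul(1, -3))) = Add(24, Mul(120, -3)) = Add(24, -360) = -336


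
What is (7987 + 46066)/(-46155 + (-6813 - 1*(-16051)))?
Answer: -54053/36917 ≈ -1.4642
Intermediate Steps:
(7987 + 46066)/(-46155 + (-6813 - 1*(-16051))) = 54053/(-46155 + (-6813 + 16051)) = 54053/(-46155 + 9238) = 54053/(-36917) = 54053*(-1/36917) = -54053/36917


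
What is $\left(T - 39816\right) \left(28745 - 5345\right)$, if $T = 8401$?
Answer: $-735111000$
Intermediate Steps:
$\left(T - 39816\right) \left(28745 - 5345\right) = \left(8401 - 39816\right) \left(28745 - 5345\right) = \left(-31415\right) 23400 = -735111000$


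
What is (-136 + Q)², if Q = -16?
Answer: 23104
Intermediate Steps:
(-136 + Q)² = (-136 - 16)² = (-152)² = 23104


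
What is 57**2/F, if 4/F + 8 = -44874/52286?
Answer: -752406669/104572 ≈ -7195.1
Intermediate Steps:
F = -104572/231581 (F = 4/(-8 - 44874/52286) = 4/(-8 - 44874*1/52286) = 4/(-8 - 22437/26143) = 4/(-231581/26143) = 4*(-26143/231581) = -104572/231581 ≈ -0.45156)
57**2/F = 57**2/(-104572/231581) = 3249*(-231581/104572) = -752406669/104572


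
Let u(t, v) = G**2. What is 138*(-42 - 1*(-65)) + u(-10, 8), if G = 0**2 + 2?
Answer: 3178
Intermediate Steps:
G = 2 (G = 0 + 2 = 2)
u(t, v) = 4 (u(t, v) = 2**2 = 4)
138*(-42 - 1*(-65)) + u(-10, 8) = 138*(-42 - 1*(-65)) + 4 = 138*(-42 + 65) + 4 = 138*23 + 4 = 3174 + 4 = 3178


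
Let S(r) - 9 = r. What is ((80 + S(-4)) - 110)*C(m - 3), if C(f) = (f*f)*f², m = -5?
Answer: -102400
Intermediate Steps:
S(r) = 9 + r
C(f) = f⁴ (C(f) = f²*f² = f⁴)
((80 + S(-4)) - 110)*C(m - 3) = ((80 + (9 - 4)) - 110)*(-5 - 3)⁴ = ((80 + 5) - 110)*(-8)⁴ = (85 - 110)*4096 = -25*4096 = -102400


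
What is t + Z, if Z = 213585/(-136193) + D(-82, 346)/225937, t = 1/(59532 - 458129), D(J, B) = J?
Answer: -19239479664912528/12265243370309077 ≈ -1.5686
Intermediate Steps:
t = -1/398597 (t = 1/(-398597) = -1/398597 ≈ -2.5088e-6)
Z = -48267921971/30771037841 (Z = 213585/(-136193) - 82/225937 = 213585*(-1/136193) - 82*1/225937 = -213585/136193 - 82/225937 = -48267921971/30771037841 ≈ -1.5686)
t + Z = -1/398597 - 48267921971/30771037841 = -19239479664912528/12265243370309077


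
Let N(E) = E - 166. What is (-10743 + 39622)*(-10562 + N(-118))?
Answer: -313221634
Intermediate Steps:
N(E) = -166 + E
(-10743 + 39622)*(-10562 + N(-118)) = (-10743 + 39622)*(-10562 + (-166 - 118)) = 28879*(-10562 - 284) = 28879*(-10846) = -313221634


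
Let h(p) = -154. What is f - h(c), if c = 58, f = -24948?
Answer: -24794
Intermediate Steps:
f - h(c) = -24948 - 1*(-154) = -24948 + 154 = -24794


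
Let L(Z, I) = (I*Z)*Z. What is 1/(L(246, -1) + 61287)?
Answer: 1/771 ≈ 0.0012970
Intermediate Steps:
L(Z, I) = I*Z²
1/(L(246, -1) + 61287) = 1/(-1*246² + 61287) = 1/(-1*60516 + 61287) = 1/(-60516 + 61287) = 1/771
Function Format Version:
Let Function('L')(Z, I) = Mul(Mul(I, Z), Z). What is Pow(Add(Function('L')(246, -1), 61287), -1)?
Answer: Rational(1, 771) ≈ 0.0012970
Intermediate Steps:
Function('L')(Z, I) = Mul(I, Pow(Z, 2))
Pow(Add(Function('L')(246, -1), 61287), -1) = Pow(Add(Mul(-1, Pow(246, 2)), 61287), -1) = Pow(Add(Mul(-1, 60516), 61287), -1) = Pow(Add(-60516, 61287), -1) = Pow(771, -1) = Rational(1, 771)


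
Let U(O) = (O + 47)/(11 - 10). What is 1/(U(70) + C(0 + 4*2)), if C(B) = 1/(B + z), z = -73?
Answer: 65/7604 ≈ 0.0085481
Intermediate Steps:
U(O) = 47 + O (U(O) = (47 + O)/1 = (47 + O)*1 = 47 + O)
C(B) = 1/(-73 + B) (C(B) = 1/(B - 73) = 1/(-73 + B))
1/(U(70) + C(0 + 4*2)) = 1/((47 + 70) + 1/(-73 + (0 + 4*2))) = 1/(117 + 1/(-73 + (0 + 8))) = 1/(117 + 1/(-73 + 8)) = 1/(117 + 1/(-65)) = 1/(117 - 1/65) = 1/(7604/65) = 65/7604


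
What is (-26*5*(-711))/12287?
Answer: 92430/12287 ≈ 7.5226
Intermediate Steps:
(-26*5*(-711))/12287 = -130*(-711)*(1/12287) = 92430*(1/12287) = 92430/12287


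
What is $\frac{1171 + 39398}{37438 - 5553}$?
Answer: $\frac{40569}{31885} \approx 1.2724$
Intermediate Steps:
$\frac{1171 + 39398}{37438 - 5553} = \frac{40569}{31885}$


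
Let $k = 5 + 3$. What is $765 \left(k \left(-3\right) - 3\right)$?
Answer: $-20655$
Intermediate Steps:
$k = 8$
$765 \left(k \left(-3\right) - 3\right) = 765 \left(8 \left(-3\right) - 3\right) = 765 \left(-24 - 3\right) = 765 \left(-27\right) = -20655$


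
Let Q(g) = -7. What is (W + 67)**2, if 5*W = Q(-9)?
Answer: 107584/25 ≈ 4303.4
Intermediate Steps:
W = -7/5 (W = (1/5)*(-7) = -7/5 ≈ -1.4000)
(W + 67)**2 = (-7/5 + 67)**2 = (328/5)**2 = 107584/25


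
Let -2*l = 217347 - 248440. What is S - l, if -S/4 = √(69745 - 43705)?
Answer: -31093/2 - 8*√6510 ≈ -16192.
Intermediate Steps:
l = 31093/2 (l = -(217347 - 248440)/2 = -½*(-31093) = 31093/2 ≈ 15547.)
S = -8*√6510 (S = -4*√(69745 - 43705) = -8*√6510 ≈ -645.48)
S - l = -8*√6510 - 1*31093/2 = -8*√6510 - 31093/2 = -31093/2 - 8*√6510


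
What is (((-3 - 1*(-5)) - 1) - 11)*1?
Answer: -10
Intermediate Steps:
(((-3 - 1*(-5)) - 1) - 11)*1 = (((-3 + 5) - 1) - 11)*1 = ((2 - 1) - 11)*1 = (1 - 11)*1 = -10*1 = -10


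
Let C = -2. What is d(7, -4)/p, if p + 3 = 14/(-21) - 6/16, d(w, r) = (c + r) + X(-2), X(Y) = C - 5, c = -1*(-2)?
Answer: 216/97 ≈ 2.2268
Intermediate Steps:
c = 2
X(Y) = -7 (X(Y) = -2 - 5 = -7)
d(w, r) = -5 + r (d(w, r) = (2 + r) - 7 = -5 + r)
p = -97/24 (p = -3 + (14/(-21) - 6/16) = -3 + (14*(-1/21) - 6*1/16) = -3 + (-2/3 - 3/8) = -3 - 25/24 = -97/24 ≈ -4.0417)
d(7, -4)/p = (-5 - 4)/(-97/24) = -24/97*(-9) = 216/97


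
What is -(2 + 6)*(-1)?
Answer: 8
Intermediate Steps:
-(2 + 6)*(-1) = -1*8*(-1) = -8*(-1) = 8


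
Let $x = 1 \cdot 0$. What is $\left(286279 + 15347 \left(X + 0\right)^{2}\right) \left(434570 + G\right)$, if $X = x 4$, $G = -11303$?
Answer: $121172453493$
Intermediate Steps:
$x = 0$
$X = 0$ ($X = 0 \cdot 4 = 0$)
$\left(286279 + 15347 \left(X + 0\right)^{2}\right) \left(434570 + G\right) = \left(286279 + 15347 \left(0 + 0\right)^{2}\right) \left(434570 - 11303\right) = \left(286279 + 15347 \cdot 0^{2}\right) 423267 = \left(286279 + 15347 \cdot 0\right) 423267 = \left(286279 + 0\right) 423267 = 286279 \cdot 423267 = 121172453493$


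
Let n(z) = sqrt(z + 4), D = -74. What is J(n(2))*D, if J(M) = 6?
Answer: -444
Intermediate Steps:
n(z) = sqrt(4 + z)
J(n(2))*D = 6*(-74) = -444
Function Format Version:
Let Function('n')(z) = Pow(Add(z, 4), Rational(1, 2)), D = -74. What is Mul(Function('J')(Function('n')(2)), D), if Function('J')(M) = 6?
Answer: -444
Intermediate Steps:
Function('n')(z) = Pow(Add(4, z), Rational(1, 2))
Mul(Function('J')(Function('n')(2)), D) = Mul(6, -74) = -444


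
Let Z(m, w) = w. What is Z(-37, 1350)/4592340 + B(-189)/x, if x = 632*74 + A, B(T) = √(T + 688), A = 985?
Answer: 15/51026 + √499/47753 ≈ 0.00076176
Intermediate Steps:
B(T) = √(688 + T)
x = 47753 (x = 632*74 + 985 = 46768 + 985 = 47753)
Z(-37, 1350)/4592340 + B(-189)/x = 1350/4592340 + √(688 - 189)/47753 = 1350*(1/4592340) + √499*(1/47753) = 15/51026 + √499/47753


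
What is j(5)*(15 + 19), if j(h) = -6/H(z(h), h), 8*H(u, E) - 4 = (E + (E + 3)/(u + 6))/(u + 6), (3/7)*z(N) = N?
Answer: -4584288/12103 ≈ -378.77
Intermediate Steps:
z(N) = 7*N/3
H(u, E) = ½ + (E + (3 + E)/(6 + u))/(8*(6 + u)) (H(u, E) = ½ + ((E + (E + 3)/(u + 6))/(u + 6))/8 = ½ + ((E + (3 + E)/(6 + u))/(6 + u))/8 = ½ + (E + (3 + E)/(6 + u))/(8*(6 + u)))
j(h) = -48*(6 + 7*h/3)²/(3 + 4*(6 + 7*h/3)² + 7*h + 7*h²/3) (j(h) = -6*8*(6 + 7*h/3)²/(3 + 4*(6 + 7*h/3)² + 7*h + h*(7*h/3)) = -6*8*(6 + 7*h/3)²/(3 + 4*(6 + 7*h/3)² + 7*h + 7*h²/3) = -48*(6 + 7*h/3)²/(3 + 4*(6 + 7*h/3)² + 7*h + 7*h²/3))
j(5)*(15 + 19) = (48*(-324 - 252*5 - 49*5²)/(7*(189 + 31*5² + 153*5)))*(15 + 19) = (48*(-324 - 1260 - 49*25)/(7*(189 + 31*25 + 765)))*34 = (48*(-324 - 1260 - 1225)/(7*(189 + 775 + 765)))*34 = ((48/7)*(-2809)/1729)*34 = ((48/7)*(1/1729)*(-2809))*34 = -134832/12103*34 = -4584288/12103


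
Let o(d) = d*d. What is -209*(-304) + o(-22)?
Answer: 64020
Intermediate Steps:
o(d) = d**2
-209*(-304) + o(-22) = -209*(-304) + (-22)**2 = 63536 + 484 = 64020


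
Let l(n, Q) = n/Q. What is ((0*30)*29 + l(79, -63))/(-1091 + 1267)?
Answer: -79/11088 ≈ -0.0071248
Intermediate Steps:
((0*30)*29 + l(79, -63))/(-1091 + 1267) = ((0*30)*29 + 79/(-63))/(-1091 + 1267) = (0*29 + 79*(-1/63))/176 = (0 - 79/63)*(1/176) = -79/63*1/176 = -79/11088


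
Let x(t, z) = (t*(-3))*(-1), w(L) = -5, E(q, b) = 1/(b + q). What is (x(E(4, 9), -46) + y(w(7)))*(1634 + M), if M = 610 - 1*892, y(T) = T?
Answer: -6448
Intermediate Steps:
x(t, z) = 3*t (x(t, z) = -3*t*(-1) = 3*t)
M = -282 (M = 610 - 892 = -282)
(x(E(4, 9), -46) + y(w(7)))*(1634 + M) = (3/(9 + 4) - 5)*(1634 - 282) = (3/13 - 5)*1352 = -62/13*1352 = -6448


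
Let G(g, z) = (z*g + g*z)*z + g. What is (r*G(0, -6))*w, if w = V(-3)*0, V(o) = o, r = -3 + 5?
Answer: 0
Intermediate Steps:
r = 2
w = 0 (w = -3*0 = 0)
G(g, z) = g + 2*g*z**2 (G(g, z) = (g*z + g*z)*z + g = (2*g*z)*z + g = 2*g*z**2 + g = g + 2*g*z**2)
(r*G(0, -6))*w = (2*(0*(1 + 2*(-6)**2)))*0 = (2*(0*(1 + 2*36)))*0 = (2*(0*(1 + 72)))*0 = (2*(0*73))*0 = (2*0)*0 = 0*0 = 0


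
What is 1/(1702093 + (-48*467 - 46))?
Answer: 1/1679631 ≈ 5.9537e-7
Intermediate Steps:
1/(1702093 + (-48*467 - 46)) = 1/(1702093 + (-22416 - 46)) = 1/(1702093 - 22462) = 1/1679631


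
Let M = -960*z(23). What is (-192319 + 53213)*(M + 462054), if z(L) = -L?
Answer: -67345944204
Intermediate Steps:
M = 22080 (M = -(-960)*23 = -960*(-23) = 22080)
(-192319 + 53213)*(M + 462054) = (-192319 + 53213)*(22080 + 462054) = -139106*484134 = -67345944204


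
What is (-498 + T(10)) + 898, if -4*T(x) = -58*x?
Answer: 545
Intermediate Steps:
T(x) = 29*x/2 (T(x) = -(-29)*x/2 = 29*x/2)
(-498 + T(10)) + 898 = (-498 + (29/2)*10) + 898 = (-498 + 145) + 898 = -353 + 898 = 545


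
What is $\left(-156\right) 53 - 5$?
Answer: $-8273$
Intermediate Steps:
$\left(-156\right) 53 - 5 = -8268 - 5 = -8273$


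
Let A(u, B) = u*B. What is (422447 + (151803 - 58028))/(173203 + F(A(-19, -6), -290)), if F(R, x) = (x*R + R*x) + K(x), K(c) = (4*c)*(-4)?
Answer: 172074/37241 ≈ 4.6206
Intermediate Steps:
K(c) = -16*c
A(u, B) = B*u
F(R, x) = -16*x + 2*R*x (F(R, x) = (x*R + R*x) - 16*x = (R*x + R*x) - 16*x = 2*R*x - 16*x = -16*x + 2*R*x)
(422447 + (151803 - 58028))/(173203 + F(A(-19, -6), -290)) = (422447 + (151803 - 58028))/(173203 + 2*(-290)*(-8 - 6*(-19))) = (422447 + 93775)/(173203 + 2*(-290)*(-8 + 114)) = 516222/(173203 + 2*(-290)*106) = 516222/(173203 - 61480) = 516222/111723 = 516222*(1/111723) = 172074/37241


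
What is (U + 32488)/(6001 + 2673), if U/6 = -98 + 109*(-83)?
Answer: -11191/4337 ≈ -2.5804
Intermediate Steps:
U = -54870 (U = 6*(-98 + 109*(-83)) = 6*(-98 - 9047) = 6*(-9145) = -54870)
(U + 32488)/(6001 + 2673) = (-54870 + 32488)/(6001 + 2673) = -22382/8674 = -22382*1/8674 = -11191/4337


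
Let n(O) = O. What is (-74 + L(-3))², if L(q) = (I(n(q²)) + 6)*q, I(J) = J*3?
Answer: 29929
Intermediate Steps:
I(J) = 3*J
L(q) = q*(6 + 3*q²) (L(q) = (3*q² + 6)*q = (6 + 3*q²)*q = q*(6 + 3*q²))
(-74 + L(-3))² = (-74 + 3*(-3)*(2 + (-3)²))² = (-74 + 3*(-3)*(2 + 9))² = (-74 + 3*(-3)*11)² = (-74 - 99)² = (-173)² = 29929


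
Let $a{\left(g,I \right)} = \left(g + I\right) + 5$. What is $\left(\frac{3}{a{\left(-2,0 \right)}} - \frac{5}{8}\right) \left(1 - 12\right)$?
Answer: $- \frac{33}{8} \approx -4.125$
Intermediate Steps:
$a{\left(g,I \right)} = 5 + I + g$ ($a{\left(g,I \right)} = \left(I + g\right) + 5 = 5 + I + g$)
$\left(\frac{3}{a{\left(-2,0 \right)}} - \frac{5}{8}\right) \left(1 - 12\right) = \left(\frac{3}{5 + 0 - 2} - \frac{5}{8}\right) \left(1 - 12\right) = \left(\frac{3}{3} - \frac{5}{8}\right) \left(-11\right) = \left(3 \cdot \frac{1}{3} - \frac{5}{8}\right) \left(-11\right) = \left(1 - \frac{5}{8}\right) \left(-11\right) = \frac{3}{8} \left(-11\right) = - \frac{33}{8}$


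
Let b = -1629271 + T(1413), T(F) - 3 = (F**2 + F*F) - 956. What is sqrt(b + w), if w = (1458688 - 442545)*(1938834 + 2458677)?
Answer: sqrt(4468502382987) ≈ 2.1139e+6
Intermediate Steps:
T(F) = -953 + 2*F**2 (T(F) = 3 + ((F**2 + F*F) - 956) = 3 + ((F**2 + F**2) - 956) = 3 + (2*F**2 - 956) = 3 + (-956 + 2*F**2) = -953 + 2*F**2)
b = 2362914 (b = -1629271 + (-953 + 2*1413**2) = -1629271 + (-953 + 2*1996569) = -1629271 + (-953 + 3993138) = -1629271 + 3992185 = 2362914)
w = 4468500020073 (w = 1016143*4397511 = 4468500020073)
sqrt(b + w) = sqrt(2362914 + 4468500020073) = sqrt(4468502382987)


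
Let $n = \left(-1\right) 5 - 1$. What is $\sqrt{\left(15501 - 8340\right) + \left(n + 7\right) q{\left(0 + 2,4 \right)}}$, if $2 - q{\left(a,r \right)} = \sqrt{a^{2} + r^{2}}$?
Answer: $\sqrt{7163 - 2 \sqrt{5}} \approx 84.608$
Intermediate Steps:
$q{\left(a,r \right)} = 2 - \sqrt{a^{2} + r^{2}}$
$n = -6$ ($n = -5 - 1 = -6$)
$\sqrt{\left(15501 - 8340\right) + \left(n + 7\right) q{\left(0 + 2,4 \right)}} = \sqrt{\left(15501 - 8340\right) + \left(-6 + 7\right) \left(2 - \sqrt{\left(0 + 2\right)^{2} + 4^{2}}\right)} = \sqrt{\left(15501 - 8340\right) + 1 \left(2 - \sqrt{2^{2} + 16}\right)} = \sqrt{7161 + 1 \left(2 - \sqrt{4 + 16}\right)} = \sqrt{7161 + 1 \left(2 - \sqrt{20}\right)} = \sqrt{7161 + 1 \left(2 - 2 \sqrt{5}\right)} = \sqrt{7161 + \left(2 - 2 \sqrt{5}\right)} = \sqrt{7163 - 2 \sqrt{5}}$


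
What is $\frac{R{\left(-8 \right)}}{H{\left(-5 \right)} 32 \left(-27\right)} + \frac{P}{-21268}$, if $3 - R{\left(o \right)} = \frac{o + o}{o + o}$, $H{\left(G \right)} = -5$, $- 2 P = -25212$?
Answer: $- \frac{6801923}{11484720} \approx -0.59226$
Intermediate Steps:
$P = 12606$ ($P = \left(- \frac{1}{2}\right) \left(-25212\right) = 12606$)
$R{\left(o \right)} = 2$ ($R{\left(o \right)} = 3 - \frac{o + o}{o + o} = 3 - \frac{2 o}{2 o} = 3 - 2 o \frac{1}{2 o} = 3 - 1 = 2$)
$\frac{R{\left(-8 \right)}}{H{\left(-5 \right)} 32 \left(-27\right)} + \frac{P}{-21268} = \frac{2}{\left(-5\right) 32 \left(-27\right)} + \frac{12606}{-21268} = \frac{2}{\left(-160\right) \left(-27\right)} + 12606 \left(- \frac{1}{21268}\right) = \frac{2}{4320} - \frac{6303}{10634} = 2 \cdot \frac{1}{4320} - \frac{6303}{10634} = \frac{1}{2160} - \frac{6303}{10634} = - \frac{6801923}{11484720}$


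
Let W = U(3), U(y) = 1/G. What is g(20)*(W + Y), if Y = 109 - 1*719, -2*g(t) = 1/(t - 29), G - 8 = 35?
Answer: -8743/258 ≈ -33.888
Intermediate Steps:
G = 43 (G = 8 + 35 = 43)
g(t) = -1/(2*(-29 + t)) (g(t) = -1/(2*(t - 29)) = -1/(2*(-29 + t)))
U(y) = 1/43
W = 1/43 ≈ 0.023256
Y = -610 (Y = 109 - 719 = -610)
g(20)*(W + Y) = (-1/(-58 + 2*20))*(1/43 - 610) = -1/(-58 + 40)*(-26229/43) = -1/(-18)*(-26229/43) = -1*(-1/18)*(-26229/43) = (1/18)*(-26229/43) = -8743/258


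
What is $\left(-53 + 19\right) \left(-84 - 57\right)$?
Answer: $4794$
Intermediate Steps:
$\left(-53 + 19\right) \left(-84 - 57\right) = \left(-34\right) \left(-141\right) = 4794$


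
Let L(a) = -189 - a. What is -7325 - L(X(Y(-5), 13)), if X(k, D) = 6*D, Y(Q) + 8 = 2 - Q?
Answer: -7058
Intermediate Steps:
Y(Q) = -6 - Q (Y(Q) = -8 + (2 - Q) = -6 - Q)
-7325 - L(X(Y(-5), 13)) = -7325 - (-189 - 6*13) = -7325 - (-189 - 1*78) = -7325 - (-189 - 78) = -7325 - 1*(-267) = -7325 + 267 = -7058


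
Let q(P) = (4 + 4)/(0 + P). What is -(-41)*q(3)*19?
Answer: 6232/3 ≈ 2077.3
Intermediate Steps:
q(P) = 8/P
-(-41)*q(3)*19 = -(-41)*8/3*19 = -41*(-8/3)*19 = (328/3)*19 = 6232/3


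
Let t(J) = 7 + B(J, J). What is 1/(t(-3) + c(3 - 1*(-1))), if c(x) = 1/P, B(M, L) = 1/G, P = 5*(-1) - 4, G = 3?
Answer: 9/65 ≈ 0.13846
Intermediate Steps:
P = -9 (P = -5 - 4 = -9)
B(M, L) = ⅓ (B(M, L) = 1/3 = ⅓)
c(x) = -⅑ (c(x) = 1/(-9) = -⅑)
t(J) = 22/3 (t(J) = 7 + ⅓ = 22/3)
1/(t(-3) + c(3 - 1*(-1))) = 1/(22/3 - ⅑) = 1/(65/9) = 9/65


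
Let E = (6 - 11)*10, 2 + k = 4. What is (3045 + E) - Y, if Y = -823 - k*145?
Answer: 4108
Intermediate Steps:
k = 2 (k = -2 + 4 = 2)
E = -50 (E = -5*10 = -50)
Y = -1113 (Y = -823 - 2*145 = -823 - 1*290 = -823 - 290 = -1113)
(3045 + E) - Y = (3045 - 50) - 1*(-1113) = 2995 + 1113 = 4108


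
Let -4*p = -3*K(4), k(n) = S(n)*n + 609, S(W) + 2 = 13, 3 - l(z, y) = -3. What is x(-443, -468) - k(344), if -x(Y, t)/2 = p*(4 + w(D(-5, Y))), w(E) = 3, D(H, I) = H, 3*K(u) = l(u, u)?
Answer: -4414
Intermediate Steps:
l(z, y) = 6 (l(z, y) = 3 - 1*(-3) = 3 + 3 = 6)
S(W) = 11 (S(W) = -2 + 13 = 11)
K(u) = 2 (K(u) = (1/3)*6 = 2)
k(n) = 609 + 11*n (k(n) = 11*n + 609 = 609 + 11*n)
p = 3/2 (p = -(-3)*2/4 = -1/4*(-6) = 3/2 ≈ 1.5000)
x(Y, t) = -21 (x(Y, t) = -3*(4 + 3) = -3*7 = -2*21/2 = -21)
x(-443, -468) - k(344) = -21 - (609 + 11*344) = -21 - (609 + 3784) = -21 - 1*4393 = -21 - 4393 = -4414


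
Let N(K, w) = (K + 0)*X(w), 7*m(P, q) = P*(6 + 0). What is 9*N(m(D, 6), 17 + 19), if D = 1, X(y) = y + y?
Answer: 3888/7 ≈ 555.43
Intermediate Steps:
X(y) = 2*y
m(P, q) = 6*P/7 (m(P, q) = (P*(6 + 0))/7 = (P*6)/7 = (6*P)/7 = 6*P/7)
N(K, w) = 2*K*w (N(K, w) = (K + 0)*(2*w) = K*(2*w) = 2*K*w)
9*N(m(D, 6), 17 + 19) = 9*(2*((6/7)*1)*(17 + 19)) = 9*(2*(6/7)*36) = 9*(432/7) = 3888/7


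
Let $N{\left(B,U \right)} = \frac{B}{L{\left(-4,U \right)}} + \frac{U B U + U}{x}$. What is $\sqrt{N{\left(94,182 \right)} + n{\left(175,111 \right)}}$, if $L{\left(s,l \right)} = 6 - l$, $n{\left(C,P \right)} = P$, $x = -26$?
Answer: $\frac{i \sqrt{231647306}}{44} \approx 345.91 i$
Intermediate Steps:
$N{\left(B,U \right)} = - \frac{U}{26} + \frac{B}{6 - U} - \frac{B U^{2}}{26}$ ($N{\left(B,U \right)} = \frac{B}{6 - U} + \frac{U B U + U}{-26} = \frac{B}{6 - U} + \left(B U U + U\right) \left(- \frac{1}{26}\right) = \frac{B}{6 - U} + \left(B U^{2} + U\right) \left(- \frac{1}{26}\right) = \frac{B}{6 - U} + \left(U + B U^{2}\right) \left(- \frac{1}{26}\right) = \frac{B}{6 - U} - \left(\frac{U}{26} + \frac{B U^{2}}{26}\right) = - \frac{U}{26} + \frac{B}{6 - U} - \frac{B U^{2}}{26}$)
$\sqrt{N{\left(94,182 \right)} + n{\left(175,111 \right)}} = \sqrt{\frac{\left(-1\right) 94 + \frac{1}{26} \cdot 182 \left(-1 - 94 \cdot 182\right) \left(-6 + 182\right)}{-6 + 182} + 111} = \sqrt{\frac{-94 + \frac{1}{26} \cdot 182 \left(-1 - 17108\right) 176}{176} + 111} = \sqrt{\frac{-94 + \frac{1}{26} \cdot 182 \left(-17109\right) 176}{176} + 111} = \sqrt{\frac{-94 - 21078288}{176} + 111} = \sqrt{\frac{1}{176} \left(-21078382\right) + 111} = \sqrt{- \frac{10539191}{88} + 111} = \sqrt{- \frac{10529423}{88}} = \frac{i \sqrt{231647306}}{44}$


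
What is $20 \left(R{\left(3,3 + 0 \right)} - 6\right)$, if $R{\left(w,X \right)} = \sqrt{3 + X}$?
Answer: $-120 + 20 \sqrt{6} \approx -71.01$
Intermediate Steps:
$20 \left(R{\left(3,3 + 0 \right)} - 6\right) = 20 \left(\sqrt{3 + \left(3 + 0\right)} - 6\right) = 20 \left(\sqrt{3 + 3} - 6\right) = 20 \left(\sqrt{6} - 6\right) = 20 \left(-6 + \sqrt{6}\right) = -120 + 20 \sqrt{6}$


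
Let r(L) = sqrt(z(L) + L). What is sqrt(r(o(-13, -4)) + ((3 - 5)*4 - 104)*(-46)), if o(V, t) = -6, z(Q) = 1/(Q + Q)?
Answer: sqrt(185472 + 6*I*sqrt(219))/6 ≈ 71.777 + 0.017181*I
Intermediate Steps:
z(Q) = 1/(2*Q)
r(L) = sqrt(L + 1/(2*L)) (r(L) = sqrt(1/(2*L) + L) = sqrt(L + 1/(2*L)))
sqrt(r(o(-13, -4)) + ((3 - 5)*4 - 104)*(-46)) = sqrt(sqrt(2/(-6) + 4*(-6))/2 + ((3 - 5)*4 - 104)*(-46)) = sqrt(sqrt(2*(-1/6) - 24)/2 + (-2*4 - 104)*(-46)) = sqrt(sqrt(-1/3 - 24)/2 + (-8 - 104)*(-46)) = sqrt(sqrt(-73/3)/2 - 112*(-46)) = sqrt((I*sqrt(219)/3)/2 + 5152) = sqrt(I*sqrt(219)/6 + 5152) = sqrt(5152 + I*sqrt(219)/6)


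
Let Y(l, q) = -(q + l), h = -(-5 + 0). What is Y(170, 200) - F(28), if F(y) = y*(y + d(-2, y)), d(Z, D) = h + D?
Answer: -2078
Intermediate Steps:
h = 5 (h = -1*(-5) = 5)
d(Z, D) = 5 + D
F(y) = y*(5 + 2*y) (F(y) = y*(y + (5 + y)) = y*(5 + 2*y))
Y(l, q) = -l - q (Y(l, q) = -(l + q) = -l - q)
Y(170, 200) - F(28) = (-1*170 - 1*200) - 28*(5 + 2*28) = (-170 - 200) - 28*(5 + 56) = -370 - 28*61 = -370 - 1*1708 = -370 - 1708 = -2078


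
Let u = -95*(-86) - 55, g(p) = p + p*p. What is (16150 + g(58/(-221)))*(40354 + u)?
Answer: 38231023802424/48841 ≈ 7.8277e+8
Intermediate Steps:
g(p) = p + p²
u = 8115 (u = 8170 - 55 = 8115)
(16150 + g(58/(-221)))*(40354 + u) = (16150 + (58/(-221))*(1 + 58/(-221)))*(40354 + 8115) = (16150 + (58*(-1/221))*(1 + 58*(-1/221)))*48469 = (16150 - 58*(1 - 58/221)/221)*48469 = (16150 - 58/221*163/221)*48469 = (16150 - 9454/48841)*48469 = (788772696/48841)*48469 = 38231023802424/48841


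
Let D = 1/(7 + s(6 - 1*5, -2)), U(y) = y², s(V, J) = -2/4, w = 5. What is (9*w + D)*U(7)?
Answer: 28763/13 ≈ 2212.5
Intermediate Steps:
s(V, J) = -½ (s(V, J) = -2*¼ = -½)
D = 2/13 (D = 1/(7 - ½) = 1/(13/2) = 2/13 ≈ 0.15385)
(9*w + D)*U(7) = (9*5 + 2/13)*7² = (45 + 2/13)*49 = (587/13)*49 = 28763/13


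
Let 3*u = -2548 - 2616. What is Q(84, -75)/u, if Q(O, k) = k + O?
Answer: -27/5164 ≈ -0.0052285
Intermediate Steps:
Q(O, k) = O + k
u = -5164/3 (u = (-2548 - 2616)/3 = (⅓)*(-5164) = -5164/3 ≈ -1721.3)
Q(84, -75)/u = (84 - 75)/(-5164/3) = 9*(-3/5164) = -27/5164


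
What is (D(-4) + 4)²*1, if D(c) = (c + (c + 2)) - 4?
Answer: 36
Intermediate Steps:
D(c) = -2 + 2*c (D(c) = (c + (2 + c)) - 4 = (2 + 2*c) - 4 = -2 + 2*c)
(D(-4) + 4)²*1 = ((-2 + 2*(-4)) + 4)²*1 = ((-2 - 8) + 4)²*1 = (-10 + 4)²*1 = (-6)²*1 = 36*1 = 36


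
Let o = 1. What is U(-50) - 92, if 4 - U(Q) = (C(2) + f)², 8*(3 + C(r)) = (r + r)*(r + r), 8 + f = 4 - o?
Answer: -124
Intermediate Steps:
f = -5 (f = -8 + (4 - 1*1) = -8 + (4 - 1) = -8 + 3 = -5)
C(r) = -3 + r²/2 (C(r) = -3 + ((r + r)*(r + r))/8 = -3 + ((2*r)*(2*r))/8 = -3 + (4*r²)/8 = -3 + r²/2)
U(Q) = -32 (U(Q) = 4 - ((-3 + (½)*2²) - 5)² = 4 - ((-3 + (½)*4) - 5)² = 4 - ((-3 + 2) - 5)² = 4 - (-1 - 5)² = 4 - 1*(-6)² = 4 - 1*36 = 4 - 36 = -32)
U(-50) - 92 = -32 - 92 = -124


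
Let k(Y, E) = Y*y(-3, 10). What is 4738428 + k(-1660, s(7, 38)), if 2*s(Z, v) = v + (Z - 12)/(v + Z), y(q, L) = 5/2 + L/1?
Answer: 4717678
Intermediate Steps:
y(q, L) = 5/2 + L (y(q, L) = 5*(½) + L*1 = 5/2 + L)
s(Z, v) = v/2 + (-12 + Z)/(2*(Z + v)) (s(Z, v) = (v + (Z - 12)/(v + Z))/2 = (v + (-12 + Z)/(Z + v))/2 = v/2 + (-12 + Z)/(2*(Z + v)))
k(Y, E) = 25*Y/2 (k(Y, E) = Y*(5/2 + 10) = Y*(25/2) = 25*Y/2)
4738428 + k(-1660, s(7, 38)) = 4738428 + (25/2)*(-1660) = 4738428 - 20750 = 4717678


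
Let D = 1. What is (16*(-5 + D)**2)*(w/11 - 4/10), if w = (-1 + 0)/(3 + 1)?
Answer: -5952/55 ≈ -108.22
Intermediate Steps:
w = -1/4 ≈ -0.25000
(16*(-5 + D)**2)*(w/11 - 4/10) = (16*(-5 + 1)**2)*(-1/4/11 - 4/10) = (16*(-4)**2)*(-1/4*1/11 - 4*1/10) = (16*16)*(-1/44 - 2/5) = 256*(-93/220) = -5952/55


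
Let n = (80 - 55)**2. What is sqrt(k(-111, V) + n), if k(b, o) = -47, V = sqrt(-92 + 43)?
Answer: 17*sqrt(2) ≈ 24.042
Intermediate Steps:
V = 7*I (V = sqrt(-49) = 7*I ≈ 7.0*I)
n = 625 (n = 25**2 = 625)
sqrt(k(-111, V) + n) = sqrt(-47 + 625) = sqrt(578) = 17*sqrt(2)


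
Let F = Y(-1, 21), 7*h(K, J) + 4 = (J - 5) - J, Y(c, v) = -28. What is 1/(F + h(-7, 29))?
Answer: -7/205 ≈ -0.034146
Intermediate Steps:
h(K, J) = -9/7 (h(K, J) = -4/7 + ((J - 5) - J)/7 = -4/7 + ((-5 + J) - J)/7 = -4/7 + (⅐)*(-5) = -4/7 - 5/7 = -9/7)
F = -28
1/(F + h(-7, 29)) = 1/(-28 - 9/7) = 1/(-205/7) = -7/205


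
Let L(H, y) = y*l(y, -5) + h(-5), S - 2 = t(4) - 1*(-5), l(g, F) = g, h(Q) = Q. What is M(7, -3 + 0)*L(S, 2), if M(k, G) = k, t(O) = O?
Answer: -7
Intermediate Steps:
S = 11 (S = 2 + (4 - 1*(-5)) = 2 + (4 + 5) = 2 + 9 = 11)
L(H, y) = -5 + y² (L(H, y) = y*y - 5 = y² - 5 = -5 + y²)
M(7, -3 + 0)*L(S, 2) = 7*(-5 + 2²) = 7*(-5 + 4) = 7*(-1) = -7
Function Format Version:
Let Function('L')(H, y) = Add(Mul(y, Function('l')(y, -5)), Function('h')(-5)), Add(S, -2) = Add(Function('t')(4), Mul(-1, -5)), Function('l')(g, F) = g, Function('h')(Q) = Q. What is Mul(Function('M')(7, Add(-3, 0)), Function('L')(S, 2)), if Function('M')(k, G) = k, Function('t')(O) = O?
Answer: -7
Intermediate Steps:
S = 11 (S = Add(2, Add(4, Mul(-1, -5))) = Add(2, Add(4, 5)) = Add(2, 9) = 11)
Function('L')(H, y) = Add(-5, Pow(y, 2)) (Function('L')(H, y) = Add(Mul(y, y), -5) = Add(Pow(y, 2), -5) = Add(-5, Pow(y, 2)))
Mul(Function('M')(7, Add(-3, 0)), Function('L')(S, 2)) = Mul(7, Add(-5, Pow(2, 2))) = Mul(7, Add(-5, 4)) = Mul(7, -1) = -7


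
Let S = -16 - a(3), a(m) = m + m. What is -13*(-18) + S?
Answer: 212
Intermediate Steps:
a(m) = 2*m
S = -22 (S = -16 - 2*3 = -16 - 1*6 = -16 - 6 = -22)
-13*(-18) + S = -13*(-18) - 22 = 234 - 22 = 212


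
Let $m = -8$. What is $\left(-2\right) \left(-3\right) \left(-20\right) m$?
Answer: $960$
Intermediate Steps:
$\left(-2\right) \left(-3\right) \left(-20\right) m = \left(-2\right) \left(-3\right) \left(-20\right) \left(-8\right) = 6 \left(-20\right) \left(-8\right) = \left(-120\right) \left(-8\right) = 960$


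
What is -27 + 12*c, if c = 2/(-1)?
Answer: -51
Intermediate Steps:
c = -2 (c = 2*(-1) = -2)
-27 + 12*c = -27 + 12*(-2) = -27 - 24 = -51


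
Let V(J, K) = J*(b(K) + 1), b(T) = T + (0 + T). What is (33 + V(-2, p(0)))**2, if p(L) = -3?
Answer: 1849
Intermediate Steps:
b(T) = 2*T (b(T) = T + T = 2*T)
V(J, K) = J*(1 + 2*K) (V(J, K) = J*(2*K + 1) = J*(1 + 2*K))
(33 + V(-2, p(0)))**2 = (33 - 2*(1 + 2*(-3)))**2 = (33 - 2*(1 - 6))**2 = (33 - 2*(-5))**2 = (33 + 10)**2 = 43**2 = 1849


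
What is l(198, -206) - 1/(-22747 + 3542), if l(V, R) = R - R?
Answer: 1/19205 ≈ 5.2070e-5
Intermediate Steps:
l(V, R) = 0
l(198, -206) - 1/(-22747 + 3542) = 0 - 1/(-22747 + 3542) = 0 - 1/(-19205) = 0 - 1*(-1/19205) = 0 + 1/19205 = 1/19205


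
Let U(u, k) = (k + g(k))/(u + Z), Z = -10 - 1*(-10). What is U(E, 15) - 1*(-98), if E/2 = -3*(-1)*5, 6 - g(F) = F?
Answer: 491/5 ≈ 98.200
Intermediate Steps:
Z = 0 (Z = -10 + 10 = 0)
g(F) = 6 - F
E = 30 (E = 2*(-3*(-1)*5) = 2*(3*5) = 2*15 = 30)
U(u, k) = 6/u (U(u, k) = (k + (6 - k))/(u + 0) = 6/u)
U(E, 15) - 1*(-98) = 6/30 - 1*(-98) = 6*(1/30) + 98 = 1/5 + 98 = 491/5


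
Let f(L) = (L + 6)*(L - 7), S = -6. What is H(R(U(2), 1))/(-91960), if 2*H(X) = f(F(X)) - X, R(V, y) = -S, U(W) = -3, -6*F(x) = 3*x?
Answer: 9/45980 ≈ 0.00019574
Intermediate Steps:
F(x) = -x/2
R(V, y) = 6 (R(V, y) = -1*(-6) = 6)
f(L) = (-7 + L)*(6 + L) (f(L) = (6 + L)*(-7 + L) = (-7 + L)*(6 + L))
H(X) = -21 - X/4 + X²/8 (H(X) = ((-42 + (-X/2)² - (-1)*X/2) - X)/2 = ((-42 + X²/4 + X/2) - X)/2 = ((-42 + X/2 + X²/4) - X)/2 = (-42 - X/2 + X²/4)/2 = -21 - X/4 + X²/8)
H(R(U(2), 1))/(-91960) = (-21 - ¼*6 + (⅛)*6²)/(-91960) = (-21 - 3/2 + (⅛)*36)*(-1/91960) = (-21 - 3/2 + 9/2)*(-1/91960) = -18*(-1/91960) = 9/45980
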